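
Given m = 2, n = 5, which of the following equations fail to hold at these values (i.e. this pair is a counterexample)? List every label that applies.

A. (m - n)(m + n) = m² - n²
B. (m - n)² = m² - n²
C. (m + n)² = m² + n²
Evaluating each claim at the given values:
A. LHS = -21, RHS = -21 → holds here (LHS = RHS)
B. LHS = 9, RHS = -21 → fails here (LHS ≠ RHS)
C. LHS = 49, RHS = 29 → fails here (LHS ≠ RHS)

Answer: B, C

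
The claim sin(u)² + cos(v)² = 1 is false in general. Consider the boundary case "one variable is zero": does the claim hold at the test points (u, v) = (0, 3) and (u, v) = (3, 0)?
At (0, 3): LHS = cos(3)² ≈ 0.9801 ≠ RHS = 1
At (3, 0): LHS = sin(3)² + 1 ≈ 1.02 ≠ RHS = 1

Answer: No, fails at both test points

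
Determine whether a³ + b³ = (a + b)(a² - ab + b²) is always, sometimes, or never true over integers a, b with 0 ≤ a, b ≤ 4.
Always true

The identity holds for every pair in the range. For instance at (a, b) = (1, 3): both sides equal 28.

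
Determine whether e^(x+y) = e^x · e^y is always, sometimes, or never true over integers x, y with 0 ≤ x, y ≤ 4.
The identity holds for every pair in the range. For instance at (x, y) = (3, 4): both sides equal e^7 ≈ 1097.

Answer: Always true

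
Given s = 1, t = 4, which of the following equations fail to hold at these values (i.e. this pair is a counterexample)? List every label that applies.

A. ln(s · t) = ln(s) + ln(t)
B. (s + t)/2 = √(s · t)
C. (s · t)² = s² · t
Evaluating each claim at the given values:
A. LHS = ln(4) ≈ 1.386, RHS = ln(4) ≈ 1.386 → holds here (LHS = RHS)
B. LHS = 5/2, RHS = 2 → fails here (LHS ≠ RHS)
C. LHS = 16, RHS = 4 → fails here (LHS ≠ RHS)

Answer: B, C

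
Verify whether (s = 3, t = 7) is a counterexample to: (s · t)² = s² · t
Substituting s = 3, t = 7:
LHS = (3 · 7)² = 441
RHS = 3² · 7 = 63

Since LHS ≠ RHS, this pair disproves the claim.

Answer: Yes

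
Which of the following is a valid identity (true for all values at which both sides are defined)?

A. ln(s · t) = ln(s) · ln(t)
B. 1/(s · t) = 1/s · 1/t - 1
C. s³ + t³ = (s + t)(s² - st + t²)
A: fails at (2, 3) — LHS = ln(6) ≈ 1.792, RHS = ln(2)·ln(3) ≈ 0.7615.
B: fails at (1, 3) — LHS = 1/3, RHS = -2/3.
C: holds — e.g. at (2, 3), both sides equal 35.

Answer: C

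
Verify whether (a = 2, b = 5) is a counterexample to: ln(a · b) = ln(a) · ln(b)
Substituting a = 2, b = 5:
LHS = ln(2 · 5) = ln(10) ≈ 2.303
RHS = ln(2) · ln(5) ≈ 1.116

Since LHS ≠ RHS, this pair disproves the claim.

Answer: Yes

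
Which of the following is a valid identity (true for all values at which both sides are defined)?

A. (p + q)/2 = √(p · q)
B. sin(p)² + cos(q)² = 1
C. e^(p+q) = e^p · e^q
C

A: fails at (3, 7) — LHS = 5, RHS = √(21) ≈ 4.583.
B: fails at (1, 2) — LHS = cos(2)² + sin(1)² ≈ 0.8813, RHS = 1.
C: holds — e.g. at (2, 4), both sides equal e^6 ≈ 403.4.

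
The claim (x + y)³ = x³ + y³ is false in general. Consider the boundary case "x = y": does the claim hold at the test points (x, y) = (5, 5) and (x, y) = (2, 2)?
At (5, 5): LHS = 1000 ≠ RHS = 250
At (2, 2): LHS = 64 ≠ RHS = 16

Answer: No, fails at both test points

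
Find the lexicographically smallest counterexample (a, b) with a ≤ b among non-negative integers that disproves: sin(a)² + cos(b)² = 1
(a, b) = (0, 1)

Substituting (0, 1) into the claim:
LHS = sin(0)² + cos(1)² = cos(1)² ≈ 0.2919
RHS = 1

Since LHS ≠ RHS, this pair disproves the claim, and no lexicographically smaller pair (a ≤ b, non-negative integers) does.

For instance (6, 7) is also a counterexample (LHS = sin(6)² + cos(7)² ≈ 0.6464, RHS = 1), but it's lexicographically larger.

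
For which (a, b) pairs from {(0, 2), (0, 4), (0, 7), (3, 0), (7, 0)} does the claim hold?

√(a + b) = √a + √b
All pairs

Testing each pair:
(0, 2): LHS = √(2) ≈ 1.414, RHS = √(2) ≈ 1.414 → holds
(0, 4): LHS = 2, RHS = 2 → holds
(0, 7): LHS = √(7) ≈ 2.646, RHS = √(7) ≈ 2.646 → holds
(3, 0): LHS = √(3) ≈ 1.732, RHS = √(3) ≈ 1.732 → holds
(7, 0): LHS = √(7) ≈ 2.646, RHS = √(7) ≈ 2.646 → holds

Every pair satisfies the claim.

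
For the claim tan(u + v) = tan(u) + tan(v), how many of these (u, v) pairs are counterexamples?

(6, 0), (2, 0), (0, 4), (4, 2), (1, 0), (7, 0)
Testing each pair:
(6, 0): LHS = tan(6) ≈ -0.291, RHS = tan(6) ≈ -0.291 → satisfies claim
(2, 0): LHS = tan(2) ≈ -2.185, RHS = tan(2) ≈ -2.185 → satisfies claim
(0, 4): LHS = tan(4) ≈ 1.158, RHS = tan(4) ≈ 1.158 → satisfies claim
(4, 2): LHS = tan(6) ≈ -0.291, RHS = tan(2) + tan(4) ≈ -1.027 → counterexample
(1, 0): LHS = tan(1) ≈ 1.557, RHS = tan(1) ≈ 1.557 → satisfies claim
(7, 0): LHS = tan(7) ≈ 0.8714, RHS = tan(7) ≈ 0.8714 → satisfies claim

That makes 1 counterexample.

Answer: 1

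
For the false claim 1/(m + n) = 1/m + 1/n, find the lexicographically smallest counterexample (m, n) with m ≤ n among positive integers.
(m, n) = (1, 1)

Substituting (1, 1) into the claim:
LHS = 1/(1 + 1) = 1/2
RHS = 1/1 + 1/1 = 2

Since LHS ≠ RHS, this pair disproves the claim, and no lexicographically smaller pair (m ≤ n, positive integers) does.

For instance (1, 7) is also a counterexample (LHS = 1/8, RHS = 8/7), but it's lexicographically larger.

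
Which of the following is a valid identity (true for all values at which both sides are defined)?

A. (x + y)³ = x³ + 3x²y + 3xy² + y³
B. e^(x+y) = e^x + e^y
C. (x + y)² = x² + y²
A: holds — e.g. at (1, 2), both sides equal 27.
B: fails at (2, 2) — LHS = e^4 ≈ 54.6, RHS = 2·e^2 ≈ 14.78.
C: fails at (1, 3) — LHS = 16, RHS = 10.

Answer: A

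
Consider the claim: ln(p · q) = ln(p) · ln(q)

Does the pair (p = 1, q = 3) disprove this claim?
Substituting p = 1, q = 3:
LHS = ln(1 · 3) = ln(3) ≈ 1.099
RHS = ln(1) · ln(3) = 0

Since LHS ≠ RHS, this pair disproves the claim.

Answer: Yes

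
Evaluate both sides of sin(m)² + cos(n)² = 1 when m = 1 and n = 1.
LHS = sin(1)² + cos(1)² = 1
RHS = 1

LHS = RHS: the two sides agree.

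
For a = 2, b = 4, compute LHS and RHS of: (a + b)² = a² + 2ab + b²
LHS = (2 + 4)² = 36
RHS = 2² + 2·2·4 + 4² = 36

LHS = RHS: the two sides agree.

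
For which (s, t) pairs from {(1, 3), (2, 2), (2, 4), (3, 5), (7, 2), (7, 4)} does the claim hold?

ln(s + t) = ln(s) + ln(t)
Testing each pair:
(1, 3): LHS = ln(4) ≈ 1.386, RHS = ln(3) ≈ 1.099 → fails
(2, 2): LHS = ln(4) ≈ 1.386, RHS = 2·ln(2) ≈ 1.386 → holds
(2, 4): LHS = ln(6) ≈ 1.792, RHS = ln(2) + ln(4) ≈ 2.079 → fails
(3, 5): LHS = ln(8) ≈ 2.079, RHS = ln(3) + ln(5) ≈ 2.708 → fails
(7, 2): LHS = ln(9) ≈ 2.197, RHS = ln(2) + ln(7) ≈ 2.639 → fails
(7, 4): LHS = ln(11) ≈ 2.398, RHS = ln(4) + ln(7) ≈ 3.332 → fails

1 of 6 pairs satisfies the claim.

Answer: (2, 2)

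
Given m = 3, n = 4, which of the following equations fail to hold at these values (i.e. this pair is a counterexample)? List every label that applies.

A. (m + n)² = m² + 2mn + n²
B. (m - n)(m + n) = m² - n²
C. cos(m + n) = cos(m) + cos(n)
Evaluating each claim at the given values:
A. LHS = 49, RHS = 49 → holds here (LHS = RHS)
B. LHS = -7, RHS = -7 → holds here (LHS = RHS)
C. LHS = cos(7) ≈ 0.7539, RHS = cos(3) + cos(4) ≈ -1.644 → fails here (LHS ≠ RHS)

Answer: C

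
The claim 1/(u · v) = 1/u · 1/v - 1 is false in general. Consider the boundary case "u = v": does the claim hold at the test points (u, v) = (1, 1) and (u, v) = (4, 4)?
At (1, 1): LHS = 1 ≠ RHS = 0
At (4, 4): LHS = 1/16 ≠ RHS = -15/16

Answer: No, fails at both test points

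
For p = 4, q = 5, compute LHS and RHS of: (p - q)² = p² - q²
LHS = (4 - 5)² = 1
RHS = 4² - 5² = -9

LHS ≠ RHS, so the equation does not hold here.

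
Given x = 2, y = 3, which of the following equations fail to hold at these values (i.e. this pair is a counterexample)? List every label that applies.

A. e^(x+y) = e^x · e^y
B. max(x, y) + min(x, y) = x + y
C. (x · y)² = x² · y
Evaluating each claim at the given values:
A. LHS = e^5 ≈ 148.4, RHS = e^5 ≈ 148.4 → holds here (LHS = RHS)
B. LHS = 5, RHS = 5 → holds here (LHS = RHS)
C. LHS = 36, RHS = 12 → fails here (LHS ≠ RHS)

Answer: C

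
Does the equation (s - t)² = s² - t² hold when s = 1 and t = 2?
Fails

Substituting s = 1, t = 2:

LHS = (1 - 2)² = 1
RHS = 1² - 2² = -3

LHS ≠ RHS, so the equation does not hold at this point.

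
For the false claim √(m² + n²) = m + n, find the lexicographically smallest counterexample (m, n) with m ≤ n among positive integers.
(m, n) = (1, 1)

Substituting (1, 1) into the claim:
LHS = √(1² + 1²) = √(2) ≈ 1.414
RHS = 1 + 1 = 2

Since LHS ≠ RHS, this pair disproves the claim, and no lexicographically smaller pair (m ≤ n, positive integers) does.

For instance (4, 6) is also a counterexample (LHS = 2·√(13) ≈ 7.211, RHS = 10), but it's lexicographically larger.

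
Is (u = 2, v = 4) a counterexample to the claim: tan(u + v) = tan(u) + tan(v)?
Yes

Substituting u = 2, v = 4:
LHS = tan(2 + 4) = tan(6) ≈ -0.291
RHS = tan(2) + tan(4) ≈ -1.027

Since LHS ≠ RHS, this pair disproves the claim.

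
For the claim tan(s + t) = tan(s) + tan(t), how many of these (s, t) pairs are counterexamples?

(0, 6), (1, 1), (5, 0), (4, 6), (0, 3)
2

Testing each pair:
(0, 6): LHS = tan(6) ≈ -0.291, RHS = tan(6) ≈ -0.291 → satisfies claim
(1, 1): LHS = tan(2) ≈ -2.185, RHS = 2·tan(1) ≈ 3.115 → counterexample
(5, 0): LHS = tan(5) ≈ -3.381, RHS = tan(5) ≈ -3.381 → satisfies claim
(4, 6): LHS = tan(10) ≈ 0.6484, RHS = tan(6) + tan(4) ≈ 0.8668 → counterexample
(0, 3): LHS = tan(3) ≈ -0.1425, RHS = tan(3) ≈ -0.1425 → satisfies claim

That makes 2 counterexamples.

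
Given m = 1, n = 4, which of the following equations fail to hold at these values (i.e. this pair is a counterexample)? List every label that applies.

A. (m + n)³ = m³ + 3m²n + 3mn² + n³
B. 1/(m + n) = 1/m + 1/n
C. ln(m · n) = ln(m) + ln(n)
B

Evaluating each claim at the given values:
A. LHS = 125, RHS = 125 → holds here (LHS = RHS)
B. LHS = 1/5, RHS = 5/4 → fails here (LHS ≠ RHS)
C. LHS = ln(4) ≈ 1.386, RHS = ln(4) ≈ 1.386 → holds here (LHS = RHS)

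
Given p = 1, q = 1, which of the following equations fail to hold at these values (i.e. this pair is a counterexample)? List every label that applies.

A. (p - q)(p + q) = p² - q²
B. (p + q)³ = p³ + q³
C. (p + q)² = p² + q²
B, C

Evaluating each claim at the given values:
A. LHS = 0, RHS = 0 → holds here (LHS = RHS)
B. LHS = 8, RHS = 2 → fails here (LHS ≠ RHS)
C. LHS = 4, RHS = 2 → fails here (LHS ≠ RHS)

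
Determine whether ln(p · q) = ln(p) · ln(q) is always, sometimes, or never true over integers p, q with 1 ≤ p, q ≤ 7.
It holds at (p, q) = (1, 1) (both sides equal 0), but fails at (p, q) = (7, 4) (LHS = ln(28) ≈ 3.332, RHS = ln(4)·ln(7) ≈ 2.698).

Answer: Sometimes true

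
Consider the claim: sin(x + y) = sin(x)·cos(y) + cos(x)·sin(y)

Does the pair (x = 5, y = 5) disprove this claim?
No

Substituting x = 5, y = 5:
LHS = sin(5 + 5) = sin(10) ≈ -0.544
RHS = sin(5)·cos(5) + cos(5)·sin(5) = 2·sin(5)·cos(5) ≈ -0.544

The sides agree, so this pair does not disprove the claim.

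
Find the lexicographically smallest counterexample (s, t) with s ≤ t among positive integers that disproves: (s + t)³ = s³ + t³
Substituting (1, 1) into the claim:
LHS = (1 + 1)³ = 8
RHS = 1³ + 1³ = 2

Since LHS ≠ RHS, this pair disproves the claim, and no lexicographically smaller pair (s ≤ t, positive integers) does.

For instance (2, 7) is also a counterexample (LHS = 729, RHS = 351), but it's lexicographically larger.

Answer: (s, t) = (1, 1)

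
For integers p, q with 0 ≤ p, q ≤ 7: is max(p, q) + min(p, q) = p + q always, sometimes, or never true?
Always true

The identity holds for every pair in the range. For instance at (p, q) = (4, 0): both sides equal 4.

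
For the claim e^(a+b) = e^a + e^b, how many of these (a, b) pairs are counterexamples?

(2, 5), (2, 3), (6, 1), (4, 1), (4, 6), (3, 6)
6

Testing each pair:
(2, 5): LHS = e^7 ≈ 1097, RHS = e^2 + e^5 ≈ 155.8 → counterexample
(2, 3): LHS = e^5 ≈ 148.4, RHS = e^2 + e^3 ≈ 27.47 → counterexample
(6, 1): LHS = e^7 ≈ 1097, RHS = e + e^6 ≈ 406.1 → counterexample
(4, 1): LHS = e^5 ≈ 148.4, RHS = e + e^4 ≈ 57.32 → counterexample
(4, 6): LHS = e^10 ≈ 22026.5, RHS = e^4 + e^6 ≈ 458 → counterexample
(3, 6): LHS = e^9 ≈ 8103, RHS = e^3 + e^6 ≈ 423.5 → counterexample

That makes 6 counterexamples.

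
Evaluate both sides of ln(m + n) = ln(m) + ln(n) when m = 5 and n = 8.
LHS = ln(5 + 8) = ln(13) ≈ 2.565
RHS = ln(5) + ln(8) ≈ 3.689

LHS ≠ RHS (they differ by about 1.124), so the equation does not hold here.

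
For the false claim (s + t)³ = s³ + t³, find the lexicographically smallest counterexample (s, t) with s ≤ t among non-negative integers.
(s, t) = (1, 1)

Substituting (1, 1) into the claim:
LHS = (1 + 1)³ = 8
RHS = 1³ + 1³ = 2

Since LHS ≠ RHS, this pair disproves the claim, and no lexicographically smaller pair (s ≤ t, non-negative integers) does.

For instance (5, 5) is also a counterexample (LHS = 1000, RHS = 250), but it's lexicographically larger.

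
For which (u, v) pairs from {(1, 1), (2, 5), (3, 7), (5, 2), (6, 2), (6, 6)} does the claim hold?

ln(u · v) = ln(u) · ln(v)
Testing each pair:
(1, 1): LHS = 0, RHS = 0 → holds
(2, 5): LHS = ln(10) ≈ 2.303, RHS = ln(2)·ln(5) ≈ 1.116 → fails
(3, 7): LHS = ln(21) ≈ 3.045, RHS = ln(3)·ln(7) ≈ 2.138 → fails
(5, 2): LHS = ln(10) ≈ 2.303, RHS = ln(2)·ln(5) ≈ 1.116 → fails
(6, 2): LHS = ln(12) ≈ 2.485, RHS = ln(2)·ln(6) ≈ 1.242 → fails
(6, 6): LHS = ln(36) ≈ 3.584, RHS = ln(6)² ≈ 3.21 → fails

1 of 6 pairs satisfies the claim.

Answer: (1, 1)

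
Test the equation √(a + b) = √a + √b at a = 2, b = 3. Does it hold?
Substituting a = 2, b = 3:

LHS = √(2 + 3) = √(5) ≈ 2.236
RHS = √2 + √3 = √(2) + √(3) ≈ 3.146

LHS ≠ RHS, so the equation does not hold at this point.

Answer: Fails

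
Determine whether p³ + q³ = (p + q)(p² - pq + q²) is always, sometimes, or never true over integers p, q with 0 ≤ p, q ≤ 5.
Always true

The identity holds for every pair in the range. For instance at (p, q) = (3, 0): both sides equal 27.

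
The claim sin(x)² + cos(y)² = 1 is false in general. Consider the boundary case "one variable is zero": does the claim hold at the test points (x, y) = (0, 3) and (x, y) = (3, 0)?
At (0, 3): LHS = cos(3)² ≈ 0.9801 ≠ RHS = 1
At (3, 0): LHS = sin(3)² + 1 ≈ 1.02 ≠ RHS = 1

Answer: No, fails at both test points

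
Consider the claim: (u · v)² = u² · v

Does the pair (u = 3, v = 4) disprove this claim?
Yes

Substituting u = 3, v = 4:
LHS = (3 · 4)² = 144
RHS = 3² · 4 = 36

Since LHS ≠ RHS, this pair disproves the claim.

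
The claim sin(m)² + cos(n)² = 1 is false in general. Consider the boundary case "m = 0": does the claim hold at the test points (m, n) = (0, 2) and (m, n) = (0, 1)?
At (0, 2): LHS = cos(2)² ≈ 0.1732 ≠ RHS = 1
At (0, 1): LHS = cos(1)² ≈ 0.2919 ≠ RHS = 1

Answer: No, fails at both test points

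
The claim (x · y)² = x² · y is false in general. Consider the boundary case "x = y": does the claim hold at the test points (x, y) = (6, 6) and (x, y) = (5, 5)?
No, fails at both test points

At (6, 6): LHS = 1296 ≠ RHS = 216
At (5, 5): LHS = 625 ≠ RHS = 125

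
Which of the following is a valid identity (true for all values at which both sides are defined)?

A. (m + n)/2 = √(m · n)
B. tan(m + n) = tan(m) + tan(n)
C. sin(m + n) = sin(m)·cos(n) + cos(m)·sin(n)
A: fails at (0, 1) — LHS = 1/2, RHS = 0.
B: fails at (4, 6) — LHS = tan(10) ≈ 0.6484, RHS = tan(6) + tan(4) ≈ 0.8668.
C: holds — e.g. at (1, 3), both sides equal sin(4) ≈ -0.7568.

Answer: C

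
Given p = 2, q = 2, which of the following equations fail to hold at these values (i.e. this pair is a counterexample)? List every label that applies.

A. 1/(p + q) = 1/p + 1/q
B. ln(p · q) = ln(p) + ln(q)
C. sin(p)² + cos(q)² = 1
Evaluating each claim at the given values:
A. LHS = 1/4, RHS = 1 → fails here (LHS ≠ RHS)
B. LHS = ln(4) ≈ 1.386, RHS = 2·ln(2) ≈ 1.386 → holds here (LHS = RHS)
C. LHS = cos(2)² + sin(2)² = 1, RHS = 1 → holds here (LHS = RHS)

Answer: A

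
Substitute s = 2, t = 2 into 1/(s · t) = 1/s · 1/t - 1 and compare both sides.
LHS = 1/(2 · 2) = 1/4
RHS = 1/2 · 1/2 - 1 = -3/4

LHS ≠ RHS, so the equation does not hold here.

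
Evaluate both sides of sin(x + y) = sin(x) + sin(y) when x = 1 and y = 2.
LHS = sin(1 + 2) = sin(3) ≈ 0.1411
RHS = sin(1) + sin(2) ≈ 1.751

LHS ≠ RHS (they differ by about 1.61), so the equation does not hold here.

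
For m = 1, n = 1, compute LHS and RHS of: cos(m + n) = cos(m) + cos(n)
LHS = cos(1 + 1) = cos(2) ≈ -0.4161
RHS = cos(1) + cos(1) = 2·cos(1) ≈ 1.081

LHS ≠ RHS (they differ by about 1.497), so the equation does not hold here.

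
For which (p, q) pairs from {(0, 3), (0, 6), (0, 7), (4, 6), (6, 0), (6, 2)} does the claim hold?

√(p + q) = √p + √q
Testing each pair:
(0, 3): LHS = √(3) ≈ 1.732, RHS = √(3) ≈ 1.732 → holds
(0, 6): LHS = √(6) ≈ 2.449, RHS = √(6) ≈ 2.449 → holds
(0, 7): LHS = √(7) ≈ 2.646, RHS = √(7) ≈ 2.646 → holds
(4, 6): LHS = √(10) ≈ 3.162, RHS = 2 + √(6) ≈ 4.449 → fails
(6, 0): LHS = √(6) ≈ 2.449, RHS = √(6) ≈ 2.449 → holds
(6, 2): LHS = 2·√(2) ≈ 2.828, RHS = √(2) + √(6) ≈ 3.864 → fails

4 of 6 pairs satisfy the claim.

Answer: (0, 3), (0, 6), (0, 7), (6, 0)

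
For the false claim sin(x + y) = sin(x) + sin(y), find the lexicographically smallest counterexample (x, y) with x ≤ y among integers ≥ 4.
(x, y) = (4, 4)

Substituting (4, 4) into the claim:
LHS = sin(4 + 4) = sin(8) ≈ 0.9894
RHS = sin(4) + sin(4) = 2·sin(4) ≈ -1.514

Since LHS ≠ RHS, this pair disproves the claim, and no lexicographically smaller pair (x ≤ y, integers ≥ 4) does.

For instance (6, 7) is also a counterexample (LHS = sin(13) ≈ 0.4202, RHS = sin(6) + sin(7) ≈ 0.3776), but it's lexicographically larger.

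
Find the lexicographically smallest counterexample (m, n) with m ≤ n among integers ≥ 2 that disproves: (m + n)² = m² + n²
(m, n) = (2, 2)

Substituting (2, 2) into the claim:
LHS = (2 + 2)² = 16
RHS = 2² + 2² = 8

Since LHS ≠ RHS, this pair disproves the claim, and no lexicographically smaller pair (m ≤ n, integers ≥ 2) does.

For instance (6, 6) is also a counterexample (LHS = 144, RHS = 72), but it's lexicographically larger.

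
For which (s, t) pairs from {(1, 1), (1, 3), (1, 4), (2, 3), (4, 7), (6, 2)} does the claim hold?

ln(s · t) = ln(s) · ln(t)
Testing each pair:
(1, 1): LHS = 0, RHS = 0 → holds
(1, 3): LHS = ln(3) ≈ 1.099, RHS = 0 → fails
(1, 4): LHS = ln(4) ≈ 1.386, RHS = 0 → fails
(2, 3): LHS = ln(6) ≈ 1.792, RHS = ln(2)·ln(3) ≈ 0.7615 → fails
(4, 7): LHS = ln(28) ≈ 3.332, RHS = ln(4)·ln(7) ≈ 2.698 → fails
(6, 2): LHS = ln(12) ≈ 2.485, RHS = ln(2)·ln(6) ≈ 1.242 → fails

1 of 6 pairs satisfies the claim.

Answer: (1, 1)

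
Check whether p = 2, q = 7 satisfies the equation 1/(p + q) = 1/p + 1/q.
Fails

Substituting p = 2, q = 7:

LHS = 1/(2 + 7) = 1/9
RHS = 1/2 + 1/7 = 9/14

LHS ≠ RHS, so the equation does not hold at this point.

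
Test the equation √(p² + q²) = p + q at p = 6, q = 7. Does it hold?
Substituting p = 6, q = 7:

LHS = √(6² + 7²) = √(85) ≈ 9.22
RHS = 6 + 7 = 13

LHS ≠ RHS, so the equation does not hold at this point.

Answer: Fails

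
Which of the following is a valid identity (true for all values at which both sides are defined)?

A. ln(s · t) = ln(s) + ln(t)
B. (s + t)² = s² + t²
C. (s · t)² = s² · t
A

A: holds — e.g. at (4, 6), both sides equal ln(24) ≈ 3.178.
B: fails at (4, 5) — LHS = 81, RHS = 41.
C: fails at (3, 4) — LHS = 144, RHS = 36.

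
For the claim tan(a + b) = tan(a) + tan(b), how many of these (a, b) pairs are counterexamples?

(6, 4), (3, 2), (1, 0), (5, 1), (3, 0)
3

Testing each pair:
(6, 4): LHS = tan(10) ≈ 0.6484, RHS = tan(6) + tan(4) ≈ 0.8668 → counterexample
(3, 2): LHS = tan(5) ≈ -3.381, RHS = tan(2) + tan(3) ≈ -2.328 → counterexample
(1, 0): LHS = tan(1) ≈ 1.557, RHS = tan(1) ≈ 1.557 → satisfies claim
(5, 1): LHS = tan(6) ≈ -0.291, RHS = tan(5) + tan(1) ≈ -1.823 → counterexample
(3, 0): LHS = tan(3) ≈ -0.1425, RHS = tan(3) ≈ -0.1425 → satisfies claim

That makes 3 counterexamples.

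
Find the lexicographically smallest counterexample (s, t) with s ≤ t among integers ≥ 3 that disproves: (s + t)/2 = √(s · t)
(s, t) = (3, 4)

Substituting (3, 4) into the claim:
LHS = (3 + 4)/2 = 7/2
RHS = √(3 · 4) = 2·√(3) ≈ 3.464

Since LHS ≠ RHS, this pair disproves the claim, and no lexicographically smaller pair (s ≤ t, integers ≥ 3) does.

For instance (4, 7) is also a counterexample (LHS = 11/2, RHS = 2·√(7) ≈ 5.292), but it's lexicographically larger.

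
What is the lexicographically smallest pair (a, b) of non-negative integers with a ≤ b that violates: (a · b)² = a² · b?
At (0, 0): both sides equal 0, so it holds there.
At (0, 2): both sides equal 0, so it holds there.

Substituting (1, 2) into the claim:
LHS = (1 · 2)² = 4
RHS = 1² · 2 = 2

Since LHS ≠ RHS, this pair disproves the claim, and no lexicographically smaller pair (a ≤ b, non-negative integers) does.

For instance (5, 6) is also a counterexample (LHS = 900, RHS = 150), but it's lexicographically larger.

Answer: (a, b) = (1, 2)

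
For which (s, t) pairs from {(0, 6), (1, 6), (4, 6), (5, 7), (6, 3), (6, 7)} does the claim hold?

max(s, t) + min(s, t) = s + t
All pairs

Testing each pair:
(0, 6): LHS = 6, RHS = 6 → holds
(1, 6): LHS = 7, RHS = 7 → holds
(4, 6): LHS = 10, RHS = 10 → holds
(5, 7): LHS = 12, RHS = 12 → holds
(6, 3): LHS = 9, RHS = 9 → holds
(6, 7): LHS = 13, RHS = 13 → holds

Every pair satisfies the claim.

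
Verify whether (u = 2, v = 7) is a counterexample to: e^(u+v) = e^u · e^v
No

Substituting u = 2, v = 7:
LHS = e^(2+7) = e^9 ≈ 8103
RHS = e^2 · e^7 = e^9 ≈ 8103

The sides agree, so this pair does not disprove the claim.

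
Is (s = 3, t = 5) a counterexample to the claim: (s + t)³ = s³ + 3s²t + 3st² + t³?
No

Substituting s = 3, t = 5:
LHS = (3 + 5)³ = 512
RHS = 3³ + 3·3²·5 + 3·3·5² + 5³ = 512

The sides agree, so this pair does not disprove the claim.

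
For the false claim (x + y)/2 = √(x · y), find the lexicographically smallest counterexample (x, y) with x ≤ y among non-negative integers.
(x, y) = (0, 1)

Substituting (0, 1) into the claim:
LHS = (0 + 1)/2 = 1/2
RHS = √(0 · 1) = 0

Since LHS ≠ RHS, this pair disproves the claim, and no lexicographically smaller pair (x ≤ y, non-negative integers) does.

For instance (2, 3) is also a counterexample (LHS = 5/2, RHS = √(6) ≈ 2.449), but it's lexicographically larger.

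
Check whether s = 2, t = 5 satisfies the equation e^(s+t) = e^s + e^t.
Substituting s = 2, t = 5:

LHS = e^(2+5) = e^7 ≈ 1097
RHS = e^2 + e^5 ≈ 155.8

LHS ≠ RHS, so the equation does not hold at this point.

Answer: Fails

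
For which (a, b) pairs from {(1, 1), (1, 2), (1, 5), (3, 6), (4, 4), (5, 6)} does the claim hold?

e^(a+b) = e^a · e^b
Testing each pair:
(1, 1): LHS = e^2 ≈ 7.389, RHS = e^2 ≈ 7.389 → holds
(1, 2): LHS = e^3 ≈ 20.09, RHS = e^3 ≈ 20.09 → holds
(1, 5): LHS = e^6 ≈ 403.4, RHS = e^6 ≈ 403.4 → holds
(3, 6): LHS = e^9 ≈ 8103, RHS = e^9 ≈ 8103 → holds
(4, 4): LHS = e^8 ≈ 2981, RHS = e^8 ≈ 2981 → holds
(5, 6): LHS = e^11 ≈ 59874.1, RHS = e^11 ≈ 59874.1 → holds

Every pair satisfies the claim.

Answer: All pairs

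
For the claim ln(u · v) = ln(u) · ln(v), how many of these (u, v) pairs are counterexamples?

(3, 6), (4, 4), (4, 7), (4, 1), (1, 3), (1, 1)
Testing each pair:
(3, 6): LHS = ln(18) ≈ 2.89, RHS = ln(3)·ln(6) ≈ 1.968 → counterexample
(4, 4): LHS = ln(16) ≈ 2.773, RHS = ln(4)² ≈ 1.922 → counterexample
(4, 7): LHS = ln(28) ≈ 3.332, RHS = ln(4)·ln(7) ≈ 2.698 → counterexample
(4, 1): LHS = ln(4) ≈ 1.386, RHS = 0 → counterexample
(1, 3): LHS = ln(3) ≈ 1.099, RHS = 0 → counterexample
(1, 1): LHS = 0, RHS = 0 → satisfies claim

That makes 5 counterexamples.

Answer: 5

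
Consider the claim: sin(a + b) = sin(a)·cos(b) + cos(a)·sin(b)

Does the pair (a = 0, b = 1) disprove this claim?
No

Substituting a = 0, b = 1:
LHS = sin(0 + 1) = sin(1) ≈ 0.8415
RHS = sin(0)·cos(1) + cos(0)·sin(1) = sin(1) ≈ 0.8415

The sides agree, so this pair does not disprove the claim.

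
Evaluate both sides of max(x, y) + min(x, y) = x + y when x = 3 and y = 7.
LHS = max(3, 7) + min(3, 7) = 10
RHS = 3 + 7 = 10

LHS = RHS: the two sides agree.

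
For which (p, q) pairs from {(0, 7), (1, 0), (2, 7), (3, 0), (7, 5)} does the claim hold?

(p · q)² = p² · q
Testing each pair:
(0, 7): LHS = 0, RHS = 0 → holds
(1, 0): LHS = 0, RHS = 0 → holds
(2, 7): LHS = 196, RHS = 28 → fails
(3, 0): LHS = 0, RHS = 0 → holds
(7, 5): LHS = 1225, RHS = 245 → fails

3 of 5 pairs satisfy the claim.

Answer: (0, 7), (1, 0), (3, 0)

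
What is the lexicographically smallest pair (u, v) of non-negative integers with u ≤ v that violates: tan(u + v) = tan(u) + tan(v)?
Substituting (1, 1) into the claim:
LHS = tan(1 + 1) = tan(2) ≈ -2.185
RHS = tan(1) + tan(1) = 2·tan(1) ≈ 3.115

Since LHS ≠ RHS, this pair disproves the claim, and no lexicographically smaller pair (u ≤ v, non-negative integers) does.

For instance (1, 2) is also a counterexample (LHS = tan(3) ≈ -0.1425, RHS = tan(2) + tan(1) ≈ -0.6276), but it's lexicographically larger.

Answer: (u, v) = (1, 1)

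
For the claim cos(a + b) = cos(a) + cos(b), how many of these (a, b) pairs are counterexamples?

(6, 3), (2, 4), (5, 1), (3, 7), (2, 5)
5

Testing each pair:
(6, 3): LHS = cos(9) ≈ -0.9111, RHS = cos(3) + cos(6) ≈ -0.02982 → counterexample
(2, 4): LHS = cos(6) ≈ 0.9602, RHS = cos(4) + cos(2) ≈ -1.07 → counterexample
(5, 1): LHS = cos(6) ≈ 0.9602, RHS = cos(5) + cos(1) ≈ 0.824 → counterexample
(3, 7): LHS = cos(10) ≈ -0.8391, RHS = cos(3) + cos(7) ≈ -0.2361 → counterexample
(2, 5): LHS = cos(7) ≈ 0.7539, RHS = cos(2) + cos(5) ≈ -0.1325 → counterexample

That makes 5 counterexamples.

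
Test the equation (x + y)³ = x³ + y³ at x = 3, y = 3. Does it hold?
Fails

Substituting x = 3, y = 3:

LHS = (3 + 3)³ = 216
RHS = 3³ + 3³ = 54

LHS ≠ RHS, so the equation does not hold at this point.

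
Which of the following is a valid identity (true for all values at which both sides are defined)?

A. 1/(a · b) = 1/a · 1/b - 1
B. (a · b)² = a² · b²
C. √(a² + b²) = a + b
A: fails at (1, 4) — LHS = 1/4, RHS = -3/4.
B: holds — e.g. at (1, 3), both sides equal 9.
C: fails at (4, 5) — LHS = √(41) ≈ 6.403, RHS = 9.

Answer: B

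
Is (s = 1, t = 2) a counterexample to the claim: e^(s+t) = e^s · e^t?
Substituting s = 1, t = 2:
LHS = e^(1+2) = e^3 ≈ 20.09
RHS = e^1 · e^2 = e^3 ≈ 20.09

The sides agree, so this pair does not disprove the claim.

Answer: No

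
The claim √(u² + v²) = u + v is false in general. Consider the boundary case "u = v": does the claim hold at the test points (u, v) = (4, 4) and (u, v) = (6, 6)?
No, fails at both test points

At (4, 4): LHS = 4·√(2) ≈ 5.657 ≠ RHS = 8
At (6, 6): LHS = 6·√(2) ≈ 8.485 ≠ RHS = 12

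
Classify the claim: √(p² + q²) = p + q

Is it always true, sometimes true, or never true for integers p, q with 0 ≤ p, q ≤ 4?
It holds at (p, q) = (1, 0) (both sides equal 1), but fails at (p, q) = (2, 4) (LHS = 2·√(5) ≈ 4.472, RHS = 6).

Answer: Sometimes true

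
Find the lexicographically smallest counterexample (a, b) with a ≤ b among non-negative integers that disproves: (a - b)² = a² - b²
(a, b) = (0, 1)

At (0, 0): both sides equal 0, so it holds there.

Substituting (0, 1) into the claim:
LHS = (0 - 1)² = 1
RHS = 0² - 1² = -1

Since LHS ≠ RHS, this pair disproves the claim, and no lexicographically smaller pair (a ≤ b, non-negative integers) does.

For instance (0, 4) is also a counterexample (LHS = 16, RHS = -16), but it's lexicographically larger.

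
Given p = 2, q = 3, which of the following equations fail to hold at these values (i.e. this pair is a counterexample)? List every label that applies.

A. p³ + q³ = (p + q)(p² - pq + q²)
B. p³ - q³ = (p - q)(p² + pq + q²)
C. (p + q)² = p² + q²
C

Evaluating each claim at the given values:
A. LHS = 35, RHS = 35 → holds here (LHS = RHS)
B. LHS = -19, RHS = -19 → holds here (LHS = RHS)
C. LHS = 25, RHS = 13 → fails here (LHS ≠ RHS)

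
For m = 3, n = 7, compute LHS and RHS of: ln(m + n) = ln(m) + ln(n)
LHS = ln(3 + 7) = ln(10) ≈ 2.303
RHS = ln(3) + ln(7) ≈ 3.045

LHS ≠ RHS (they differ by about 0.7419), so the equation does not hold here.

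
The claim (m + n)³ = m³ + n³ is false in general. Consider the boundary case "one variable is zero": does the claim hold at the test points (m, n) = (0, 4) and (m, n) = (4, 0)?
Yes, holds at both test points

At (0, 4): LHS = 64, RHS = 64 → equal
At (4, 0): LHS = 64, RHS = 64 → equal

So the claim does hold at both of these boundary points, even though it is not an identity.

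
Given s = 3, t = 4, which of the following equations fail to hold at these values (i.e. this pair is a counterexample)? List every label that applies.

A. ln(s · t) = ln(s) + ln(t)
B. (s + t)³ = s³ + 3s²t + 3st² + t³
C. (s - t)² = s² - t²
Evaluating each claim at the given values:
A. LHS = ln(12) ≈ 2.485, RHS = ln(3) + ln(4) ≈ 2.485 → holds here (LHS = RHS)
B. LHS = 343, RHS = 343 → holds here (LHS = RHS)
C. LHS = 1, RHS = -7 → fails here (LHS ≠ RHS)

Answer: C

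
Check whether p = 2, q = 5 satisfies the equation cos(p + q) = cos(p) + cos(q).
Fails

Substituting p = 2, q = 5:

LHS = cos(2 + 5) = cos(7) ≈ 0.7539
RHS = cos(2) + cos(5) ≈ -0.1325

LHS ≠ RHS, so the equation does not hold at this point.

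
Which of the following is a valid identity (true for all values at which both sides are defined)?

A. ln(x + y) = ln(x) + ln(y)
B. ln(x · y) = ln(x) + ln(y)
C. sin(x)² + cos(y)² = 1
B

A: fails at (1, 4) — LHS = ln(5) ≈ 1.609, RHS = ln(4) ≈ 1.386.
B: holds — e.g. at (4, 4), both sides equal ln(16) ≈ 2.773.
C: fails at (1, 2) — LHS = cos(2)² + sin(1)² ≈ 0.8813, RHS = 1.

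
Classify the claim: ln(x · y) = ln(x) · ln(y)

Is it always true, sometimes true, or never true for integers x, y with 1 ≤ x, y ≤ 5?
Sometimes true

It holds at (x, y) = (1, 1) (both sides equal 0), but fails at (x, y) = (4, 4) (LHS = ln(16) ≈ 2.773, RHS = ln(4)² ≈ 1.922).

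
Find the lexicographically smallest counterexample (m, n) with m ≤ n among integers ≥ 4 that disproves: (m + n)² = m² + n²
Substituting (4, 4) into the claim:
LHS = (4 + 4)² = 64
RHS = 4² + 4² = 32

Since LHS ≠ RHS, this pair disproves the claim, and no lexicographically smaller pair (m ≤ n, integers ≥ 4) does.

For instance (11, 11) is also a counterexample (LHS = 484, RHS = 242), but it's lexicographically larger.

Answer: (m, n) = (4, 4)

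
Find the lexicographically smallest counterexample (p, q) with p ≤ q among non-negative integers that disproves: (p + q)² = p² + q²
(p, q) = (1, 1)

Substituting (1, 1) into the claim:
LHS = (1 + 1)² = 4
RHS = 1² + 1² = 2

Since LHS ≠ RHS, this pair disproves the claim, and no lexicographically smaller pair (p ≤ q, non-negative integers) does.

For instance (3, 5) is also a counterexample (LHS = 64, RHS = 34), but it's lexicographically larger.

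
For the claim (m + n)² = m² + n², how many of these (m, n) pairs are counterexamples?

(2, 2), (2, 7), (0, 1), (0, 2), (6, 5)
3

Testing each pair:
(2, 2): LHS = 16, RHS = 8 → counterexample
(2, 7): LHS = 81, RHS = 53 → counterexample
(0, 1): LHS = 1, RHS = 1 → satisfies claim
(0, 2): LHS = 4, RHS = 4 → satisfies claim
(6, 5): LHS = 121, RHS = 61 → counterexample

That makes 3 counterexamples.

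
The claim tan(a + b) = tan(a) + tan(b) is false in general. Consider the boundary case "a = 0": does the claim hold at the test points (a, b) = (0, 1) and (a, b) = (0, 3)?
Yes, holds at both test points

At (0, 1): LHS = tan(1) ≈ 1.557, RHS = tan(1) ≈ 1.557 → equal
At (0, 3): LHS = tan(3) ≈ -0.1425, RHS = tan(3) ≈ -0.1425 → equal

So the claim does hold at both of these boundary points, even though it is not an identity.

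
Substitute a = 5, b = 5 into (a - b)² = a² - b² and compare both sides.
LHS = (5 - 5)² = 0
RHS = 5² - 5² = 0

LHS = RHS: the two sides agree.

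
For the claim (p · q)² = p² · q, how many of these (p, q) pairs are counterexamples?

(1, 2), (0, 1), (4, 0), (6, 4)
Testing each pair:
(1, 2): LHS = 4, RHS = 2 → counterexample
(0, 1): LHS = 0, RHS = 0 → satisfies claim
(4, 0): LHS = 0, RHS = 0 → satisfies claim
(6, 4): LHS = 576, RHS = 144 → counterexample

That makes 2 counterexamples.

Answer: 2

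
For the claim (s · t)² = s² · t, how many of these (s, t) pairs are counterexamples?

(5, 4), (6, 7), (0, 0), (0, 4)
2

Testing each pair:
(5, 4): LHS = 400, RHS = 100 → counterexample
(6, 7): LHS = 1764, RHS = 252 → counterexample
(0, 0): LHS = 0, RHS = 0 → satisfies claim
(0, 4): LHS = 0, RHS = 0 → satisfies claim

That makes 2 counterexamples.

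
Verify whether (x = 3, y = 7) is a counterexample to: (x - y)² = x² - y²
Substituting x = 3, y = 7:
LHS = (3 - 7)² = 16
RHS = 3² - 7² = -40

Since LHS ≠ RHS, this pair disproves the claim.

Answer: Yes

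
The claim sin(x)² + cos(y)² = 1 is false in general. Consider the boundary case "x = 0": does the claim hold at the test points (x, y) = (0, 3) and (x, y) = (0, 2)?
No, fails at both test points

At (0, 3): LHS = cos(3)² ≈ 0.9801 ≠ RHS = 1
At (0, 2): LHS = cos(2)² ≈ 0.1732 ≠ RHS = 1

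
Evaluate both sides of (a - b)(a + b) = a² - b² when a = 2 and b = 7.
LHS = (2 - 7)(2 + 7) = -45
RHS = 2² - 7² = -45

LHS = RHS: the two sides agree.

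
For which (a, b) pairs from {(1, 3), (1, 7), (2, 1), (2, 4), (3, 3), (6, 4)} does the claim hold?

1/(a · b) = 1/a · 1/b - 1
None

Testing each pair:
(1, 3): LHS = 1/3, RHS = -2/3 → fails
(1, 7): LHS = 1/7, RHS = -6/7 → fails
(2, 1): LHS = 1/2, RHS = -1/2 → fails
(2, 4): LHS = 1/8, RHS = -7/8 → fails
(3, 3): LHS = 1/9, RHS = -8/9 → fails
(6, 4): LHS = 1/24, RHS = -23/24 → fails

No pair satisfies the claim.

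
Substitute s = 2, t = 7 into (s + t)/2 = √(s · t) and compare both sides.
LHS = (2 + 7)/2 = 9/2
RHS = √(2 · 7) = √(14) ≈ 3.742

LHS ≠ RHS (they differ by about 0.7583), so the equation does not hold here.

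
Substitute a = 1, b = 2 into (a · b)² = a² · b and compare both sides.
LHS = (1 · 2)² = 4
RHS = 1² · 2 = 2

LHS ≠ RHS, so the equation does not hold here.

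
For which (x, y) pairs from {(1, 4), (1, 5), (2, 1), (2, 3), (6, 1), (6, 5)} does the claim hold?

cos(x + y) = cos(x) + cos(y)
None

Testing each pair:
(1, 4): LHS = cos(5) ≈ 0.2837, RHS = cos(4) + cos(1) ≈ -0.1133 → fails
(1, 5): LHS = cos(6) ≈ 0.9602, RHS = cos(5) + cos(1) ≈ 0.824 → fails
(2, 1): LHS = cos(3) ≈ -0.99, RHS = cos(2) + cos(1) ≈ 0.1242 → fails
(2, 3): LHS = cos(5) ≈ 0.2837, RHS = cos(3) + cos(2) ≈ -1.406 → fails
(6, 1): LHS = cos(7) ≈ 0.7539, RHS = cos(1) + cos(6) ≈ 1.5 → fails
(6, 5): LHS = cos(11) ≈ 0.004426, RHS = cos(5) + cos(6) ≈ 1.244 → fails

No pair satisfies the claim.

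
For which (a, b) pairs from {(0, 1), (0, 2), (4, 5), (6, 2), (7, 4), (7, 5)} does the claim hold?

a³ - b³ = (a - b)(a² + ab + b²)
All pairs

Testing each pair:
(0, 1): LHS = -1, RHS = -1 → holds
(0, 2): LHS = -8, RHS = -8 → holds
(4, 5): LHS = -61, RHS = -61 → holds
(6, 2): LHS = 208, RHS = 208 → holds
(7, 4): LHS = 279, RHS = 279 → holds
(7, 5): LHS = 218, RHS = 218 → holds

Every pair satisfies the claim.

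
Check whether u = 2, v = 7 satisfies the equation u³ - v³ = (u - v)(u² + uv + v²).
Substituting u = 2, v = 7:

LHS = 2³ - 7³ = -335
RHS = (2 - 7)(2² + 2·7 + 7²) = -335

LHS = RHS, so the equation holds at this point.

Answer: Holds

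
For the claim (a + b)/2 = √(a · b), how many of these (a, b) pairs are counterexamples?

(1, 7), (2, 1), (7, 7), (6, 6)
2

Testing each pair:
(1, 7): LHS = 4, RHS = √(7) ≈ 2.646 → counterexample
(2, 1): LHS = 3/2, RHS = √(2) ≈ 1.414 → counterexample
(7, 7): LHS = 7, RHS = 7 → satisfies claim
(6, 6): LHS = 6, RHS = 6 → satisfies claim

That makes 2 counterexamples.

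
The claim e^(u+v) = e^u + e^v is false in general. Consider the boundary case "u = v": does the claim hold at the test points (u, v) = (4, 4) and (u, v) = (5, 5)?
At (4, 4): LHS = e^8 ≈ 2981 ≠ RHS = 2·e^4 ≈ 109.2
At (5, 5): LHS = e^10 ≈ 22026.5 ≠ RHS = 2·e^5 ≈ 296.8

Answer: No, fails at both test points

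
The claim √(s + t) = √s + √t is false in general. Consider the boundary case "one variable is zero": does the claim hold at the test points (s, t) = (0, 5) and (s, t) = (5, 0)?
Yes, holds at both test points

At (0, 5): LHS = √(5) ≈ 2.236, RHS = √(5) ≈ 2.236 → equal
At (5, 0): LHS = √(5) ≈ 2.236, RHS = √(5) ≈ 2.236 → equal

So the claim does hold at both of these boundary points, even though it is not an identity.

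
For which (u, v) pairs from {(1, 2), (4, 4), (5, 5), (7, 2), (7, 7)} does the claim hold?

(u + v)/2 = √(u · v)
(4, 4), (5, 5), (7, 7)

Testing each pair:
(1, 2): LHS = 3/2, RHS = √(2) ≈ 1.414 → fails
(4, 4): LHS = 4, RHS = 4 → holds
(5, 5): LHS = 5, RHS = 5 → holds
(7, 2): LHS = 9/2, RHS = √(14) ≈ 3.742 → fails
(7, 7): LHS = 7, RHS = 7 → holds

3 of 5 pairs satisfy the claim.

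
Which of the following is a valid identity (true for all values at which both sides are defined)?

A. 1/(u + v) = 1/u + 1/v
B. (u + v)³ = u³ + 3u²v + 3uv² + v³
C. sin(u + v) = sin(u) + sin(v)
B

A: fails at (5, 8) — LHS = 1/13, RHS = 13/40.
B: holds — e.g. at (1, 2), both sides equal 27.
C: fails at (2, 2) — LHS = sin(4) ≈ -0.7568, RHS = 2·sin(2) ≈ 1.819.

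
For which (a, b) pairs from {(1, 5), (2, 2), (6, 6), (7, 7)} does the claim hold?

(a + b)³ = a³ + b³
None

Testing each pair:
(1, 5): LHS = 216, RHS = 126 → fails
(2, 2): LHS = 64, RHS = 16 → fails
(6, 6): LHS = 1728, RHS = 432 → fails
(7, 7): LHS = 2744, RHS = 686 → fails

No pair satisfies the claim.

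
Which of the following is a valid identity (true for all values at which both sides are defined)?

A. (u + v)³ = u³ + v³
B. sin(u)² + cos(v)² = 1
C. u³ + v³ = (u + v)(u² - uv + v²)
A: fails at (4, 6) — LHS = 1000, RHS = 280.
B: fails at (5, 8) — LHS = cos(8)² + sin(5)² ≈ 0.9407, RHS = 1.
C: holds — e.g. at (3, 4), both sides equal 91.

Answer: C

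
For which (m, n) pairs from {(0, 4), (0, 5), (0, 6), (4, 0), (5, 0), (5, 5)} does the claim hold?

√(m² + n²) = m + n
Testing each pair:
(0, 4): LHS = 4, RHS = 4 → holds
(0, 5): LHS = 5, RHS = 5 → holds
(0, 6): LHS = 6, RHS = 6 → holds
(4, 0): LHS = 4, RHS = 4 → holds
(5, 0): LHS = 5, RHS = 5 → holds
(5, 5): LHS = 5·√(2) ≈ 7.071, RHS = 10 → fails

5 of 6 pairs satisfy the claim.

Answer: (0, 4), (0, 5), (0, 6), (4, 0), (5, 0)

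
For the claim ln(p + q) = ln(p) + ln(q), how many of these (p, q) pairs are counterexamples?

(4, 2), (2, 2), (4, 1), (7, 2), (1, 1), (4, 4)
5

Testing each pair:
(4, 2): LHS = ln(6) ≈ 1.792, RHS = ln(2) + ln(4) ≈ 2.079 → counterexample
(2, 2): LHS = ln(4) ≈ 1.386, RHS = 2·ln(2) ≈ 1.386 → satisfies claim
(4, 1): LHS = ln(5) ≈ 1.609, RHS = ln(4) ≈ 1.386 → counterexample
(7, 2): LHS = ln(9) ≈ 2.197, RHS = ln(2) + ln(7) ≈ 2.639 → counterexample
(1, 1): LHS = ln(2) ≈ 0.6931, RHS = 0 → counterexample
(4, 4): LHS = ln(8) ≈ 2.079, RHS = 2·ln(4) ≈ 2.773 → counterexample

That makes 5 counterexamples.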